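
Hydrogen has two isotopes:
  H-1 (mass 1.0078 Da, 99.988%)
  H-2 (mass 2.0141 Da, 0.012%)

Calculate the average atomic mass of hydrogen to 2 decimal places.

1.01 Da

Ar = Σ fᵢ·mᵢ = 0.99988 × 1.0078 + 0.00012 × 2.0141
= 1.00768 + 0.00024 = 1.00792 Da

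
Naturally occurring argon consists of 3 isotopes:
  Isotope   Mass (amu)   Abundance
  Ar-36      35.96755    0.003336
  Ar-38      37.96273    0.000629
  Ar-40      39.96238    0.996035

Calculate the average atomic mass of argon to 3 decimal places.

Average mass = Σ (abundance × isotope mass) = 0.003336 × 35.96755 + 0.000629 × 37.96273 + 0.996035 × 39.96238
= 0.119988 + 0.023879 + 39.803929 = 39.947796 amu

39.948 amu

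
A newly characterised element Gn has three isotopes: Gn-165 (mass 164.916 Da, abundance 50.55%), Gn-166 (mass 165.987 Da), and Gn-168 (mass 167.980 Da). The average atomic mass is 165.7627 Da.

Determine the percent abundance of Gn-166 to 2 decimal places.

33.54%

The remaining 49.45% is split between Gn-166 (fraction x) and Gn-168 (fraction 0.4945 − x).
Substituting: 165.987x + 167.980(0.4945 − x) = 82.397662
(165.987 − 167.980)x = -0.668448  ⇒  x = 0.33540, y = 0.15910
Gn-166: 33.54%, Gn-168: 15.91%.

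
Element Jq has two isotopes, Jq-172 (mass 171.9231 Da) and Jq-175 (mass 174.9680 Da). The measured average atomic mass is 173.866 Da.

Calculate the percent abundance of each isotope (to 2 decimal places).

Writing the weighted mean with unknown fraction x of Jq-172:
171.9231·x + 174.9680·(1 − x) = 173.866
(171.9231 − 174.9680)·x = 173.866 − 174.9680
x = -1.1020 / -3.0449 = 0.36192 → 36.19% Jq-172, 63.81% Jq-175.

Jq-172: 36.19%, Jq-175: 63.81%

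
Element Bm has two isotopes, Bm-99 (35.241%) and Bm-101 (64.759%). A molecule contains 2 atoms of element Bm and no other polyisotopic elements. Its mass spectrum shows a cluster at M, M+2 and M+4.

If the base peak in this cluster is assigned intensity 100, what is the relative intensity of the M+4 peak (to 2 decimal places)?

(0.35241 + 0.64759)^2 gives M 0.1242, M+2 0.4564, M+4 0.4194; the largest is M+2.
P(M+2) = C(2,1) × 0.35241^1 × 0.64759^1 = 2 × 0.35241 × 0.64759 = 0.456434 (base)
P(M+4) = C(2,2) × 0.35241^0 × 0.64759^2 = 1 × 1.0000 × 0.41937281 = 0.419373
Relative intensity = 0.419373 / 0.456434 × 100 = 91.88

91.88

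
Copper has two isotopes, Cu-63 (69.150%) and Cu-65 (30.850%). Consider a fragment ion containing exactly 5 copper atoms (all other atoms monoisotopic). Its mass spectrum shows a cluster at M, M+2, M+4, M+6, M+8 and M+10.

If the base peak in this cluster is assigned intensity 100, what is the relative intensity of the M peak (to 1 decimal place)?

Term probabilities: M 0.1581, M+2 0.3527, M+4 0.3147, M+6 0.1404, M+8 0.0313, M+10 0.0028. Base peak = M+2.
P(M+2) = C(5,1) × 0.69150^4 × 0.30850^1 = 5 × 0.2286487 × 0.3085 = 0.352691 (base)
P(M) = C(5,0) × 0.69150^5 × 0.30850^0 = 1 × 0.15811058 × 1.0000 = 0.158111
Relative intensity = 0.158111 / 0.352691 × 100 = 44.8

44.8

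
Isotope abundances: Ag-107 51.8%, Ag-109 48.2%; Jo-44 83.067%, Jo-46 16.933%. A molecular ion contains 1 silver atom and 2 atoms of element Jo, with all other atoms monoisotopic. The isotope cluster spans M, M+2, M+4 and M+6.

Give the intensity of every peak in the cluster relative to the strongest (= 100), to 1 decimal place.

Silver pattern (n=1): 0.5180 : 0.4820
Element Jo pattern (n=2): 0.69001265 : 0.2813147 : 0.02867265
Convolve the two distributions (both contribute in 2-u steps):
  M: 0.5180×0.69001265 = 0.357427
  M+2: 0.5180×0.2813147 + 0.4820×0.69001265 = 0.478307
  M+4: 0.5180×0.02867265 + 0.4820×0.2813147 = 0.150446
  M+6: 0.4820×0.02867265 = 0.013820
Scale to base peak (0.478307) = 100: 74.7 : 100.0 : 31.5 : 2.9

74.7 : 100.0 : 31.5 : 2.9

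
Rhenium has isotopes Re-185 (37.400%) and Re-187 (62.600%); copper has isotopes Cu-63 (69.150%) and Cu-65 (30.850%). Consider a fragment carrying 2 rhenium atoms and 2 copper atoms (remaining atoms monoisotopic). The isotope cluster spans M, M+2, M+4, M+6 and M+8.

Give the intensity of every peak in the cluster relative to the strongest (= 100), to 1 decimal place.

Rhenium pattern (n=2): 0.139876 : 0.468248 : 0.391876
Copper pattern (n=2): 0.47817225 : 0.4266555 : 0.09517225
Convolve the two distributions (both contribute in 2-u steps):
  M: 0.139876×0.47817225 = 0.066885
  M+2: 0.139876×0.4266555 + 0.468248×0.47817225 = 0.283582
  M+4: 0.139876×0.09517225 + 0.468248×0.4266555 + 0.391876×0.47817225 = 0.400477
  M+6: 0.468248×0.09517225 + 0.391876×0.4266555 = 0.211760
  M+8: 0.391876×0.09517225 = 0.037296
Scale to base peak (0.400477) = 100: 16.7 : 70.8 : 100.0 : 52.9 : 9.3

16.7 : 70.8 : 100.0 : 52.9 : 9.3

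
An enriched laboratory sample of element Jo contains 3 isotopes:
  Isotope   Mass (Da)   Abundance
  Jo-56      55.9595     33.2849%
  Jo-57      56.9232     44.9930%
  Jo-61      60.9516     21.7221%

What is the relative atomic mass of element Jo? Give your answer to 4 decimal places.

57.4775 Da

Average mass = Σ (abundance × isotope mass) = 0.332849 × 55.9595 + 0.449930 × 56.9232 + 0.217221 × 60.9516
= 18.62606 + 25.61146 + 13.23997 = 57.47749 Da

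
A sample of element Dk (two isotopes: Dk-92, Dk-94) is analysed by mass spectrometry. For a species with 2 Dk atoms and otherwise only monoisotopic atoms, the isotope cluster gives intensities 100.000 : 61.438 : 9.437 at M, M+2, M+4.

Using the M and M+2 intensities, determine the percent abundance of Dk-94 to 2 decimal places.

Write p for the Dk-92 fraction. I(M+2)/I(M) = [C(2,1)·p^1·(1−p)] / p^2 = 2·(1−p)/p = 61.438/100.000 = 0.6144
(1−p)/p = 0.6144/2 = 0.3072  ⇒  p = 1/(1 + 0.3072) = 0.7650
Dk-92: 76.50%, Dk-94: 23.50%.

23.50%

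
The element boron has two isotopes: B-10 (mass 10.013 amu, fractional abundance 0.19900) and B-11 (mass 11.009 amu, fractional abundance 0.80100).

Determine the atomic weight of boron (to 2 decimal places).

10.81 amu

Weight each isotope mass by its fractional abundance: 0.19900 × 10.013 + 0.80100 × 11.009
= 1.9926 + 8.8182 = 10.8108 amu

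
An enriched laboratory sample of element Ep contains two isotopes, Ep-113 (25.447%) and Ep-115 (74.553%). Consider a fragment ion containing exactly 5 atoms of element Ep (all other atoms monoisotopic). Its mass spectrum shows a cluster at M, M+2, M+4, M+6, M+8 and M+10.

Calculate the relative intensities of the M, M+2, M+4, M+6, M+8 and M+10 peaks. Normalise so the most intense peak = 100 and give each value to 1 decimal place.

The 5 Ep atoms are independent, so intensities follow the terms of (0.25447 + 0.74553)^5.
P(M) = 0.25447^5 = 0.001067
P(M+2) = 5 × 0.25447^4 × 0.74553^1 = 0.015631
P(M+4) = 10 × 0.25447^3 × 0.74553^2 = 0.091588
P(M+6) = 10 × 0.25447^2 × 0.74553^3 = 0.268330
P(M+8) = 5 × 0.25447^1 × 0.74553^4 = 0.393067
P(M+10) = 0.74553^5 = 0.230317
The M+8 peak is largest (0.393067); scaling to 100 gives 0.3 : 4.0 : 23.3 : 68.3 : 100.0 : 58.6.

0.3 : 4.0 : 23.3 : 68.3 : 100.0 : 58.6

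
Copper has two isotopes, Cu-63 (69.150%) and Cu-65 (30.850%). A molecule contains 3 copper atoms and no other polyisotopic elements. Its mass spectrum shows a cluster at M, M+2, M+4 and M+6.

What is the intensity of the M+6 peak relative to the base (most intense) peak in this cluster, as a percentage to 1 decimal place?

6.6%

Binomial terms of (0.69150 + 0.30850)^3: M 0.3307, M+2 0.4425, M+4 0.1974, M+6 0.0294 → M+2 is the base peak.
P(M+2) = C(3,1) × 0.69150^2 × 0.30850^1 = 3 × 0.47817225 × 0.3085 = 0.442548 (base)
P(M+6) = C(3,3) × 0.69150^0 × 0.30850^3 = 1 × 1.0000 × 0.02936064 = 0.029361
Relative intensity = 0.029361 / 0.442548 × 100 = 6.6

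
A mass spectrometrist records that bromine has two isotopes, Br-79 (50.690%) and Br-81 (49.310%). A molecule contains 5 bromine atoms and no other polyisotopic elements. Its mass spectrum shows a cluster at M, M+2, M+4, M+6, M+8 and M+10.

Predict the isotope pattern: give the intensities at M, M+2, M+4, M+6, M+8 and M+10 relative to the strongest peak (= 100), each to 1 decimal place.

The 5 Br atoms are independent, so intensities follow the terms of (0.50690 + 0.49310)^5.
P(M) = 0.50690^5 = 0.033467
P(M+2) = 5 × 0.50690^4 × 0.49310^1 = 0.162777
P(M+4) = 10 × 0.50690^3 × 0.49310^2 = 0.316692
P(M+6) = 10 × 0.50690^2 × 0.49310^3 = 0.308070
P(M+8) = 5 × 0.50690^1 × 0.49310^4 = 0.149842
P(M+10) = 0.49310^5 = 0.029152
The M+4 peak is largest (0.316692); scaling to 100 gives 10.6 : 51.4 : 100.0 : 97.3 : 47.3 : 9.2.

10.6 : 51.4 : 100.0 : 97.3 : 47.3 : 9.2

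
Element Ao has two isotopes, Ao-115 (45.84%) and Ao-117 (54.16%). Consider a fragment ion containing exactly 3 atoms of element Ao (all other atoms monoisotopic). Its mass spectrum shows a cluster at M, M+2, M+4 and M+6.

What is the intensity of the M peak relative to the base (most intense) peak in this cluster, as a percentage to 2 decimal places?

23.88%

(0.4584 + 0.5416)^3 gives M 0.0963, M+2 0.3414, M+4 0.4034, M+6 0.1589; the largest is M+4.
P(M+4) = C(3,2) × 0.4584^1 × 0.5416^2 = 3 × 0.4584 × 0.29333056 = 0.403388 (base)
P(M) = C(3,0) × 0.4584^3 × 0.5416^0 = 1 × 0.09632385 × 1.0000 = 0.096324
Relative intensity = 0.096324 / 0.403388 × 100 = 23.88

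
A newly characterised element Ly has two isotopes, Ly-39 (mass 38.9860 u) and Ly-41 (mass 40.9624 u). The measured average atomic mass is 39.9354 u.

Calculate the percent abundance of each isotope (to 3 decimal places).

Writing the weighted mean with unknown fraction x of Ly-39:
38.9860·x + 40.9624·(1 − x) = 39.9354
(38.9860 − 40.9624)·x = 39.9354 − 40.9624
x = -1.0270 / -1.9764 = 0.51963 → 51.963% Ly-39, 48.037% Ly-41.

Ly-39: 51.963%, Ly-41: 48.037%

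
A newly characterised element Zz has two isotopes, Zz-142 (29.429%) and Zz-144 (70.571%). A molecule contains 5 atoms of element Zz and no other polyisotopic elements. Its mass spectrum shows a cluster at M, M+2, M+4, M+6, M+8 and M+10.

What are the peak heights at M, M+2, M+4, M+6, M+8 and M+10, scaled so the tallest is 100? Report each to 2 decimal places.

0.60 : 7.25 : 34.78 : 83.40 : 100.00 : 47.96

The 5 Zz atoms are independent, so intensities follow the terms of (0.29429 + 0.70571)^5.
P(M) = 0.29429^5 = 0.002207
P(M+2) = 5 × 0.29429^4 × 0.70571^1 = 0.026467
P(M+4) = 10 × 0.29429^3 × 0.70571^2 = 0.126934
P(M+6) = 10 × 0.29429^2 × 0.70571^3 = 0.304390
P(M+8) = 5 × 0.29429^1 × 0.70571^4 = 0.364964
P(M+10) = 0.70571^5 = 0.175038
The M+8 peak is largest (0.364964); scaling to 100 gives 0.60 : 7.25 : 34.78 : 83.40 : 100.00 : 47.96.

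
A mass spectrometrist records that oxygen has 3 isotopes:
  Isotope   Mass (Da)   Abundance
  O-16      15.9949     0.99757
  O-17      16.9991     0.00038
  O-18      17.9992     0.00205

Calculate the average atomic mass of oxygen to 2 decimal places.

Weight each isotope mass by its fractional abundance: 0.99757 × 15.9949 + 0.00038 × 16.9991 + 0.00205 × 17.9992
= 15.95603 + 0.00646 + 0.03690 = 15.99939 Da

16.00 Da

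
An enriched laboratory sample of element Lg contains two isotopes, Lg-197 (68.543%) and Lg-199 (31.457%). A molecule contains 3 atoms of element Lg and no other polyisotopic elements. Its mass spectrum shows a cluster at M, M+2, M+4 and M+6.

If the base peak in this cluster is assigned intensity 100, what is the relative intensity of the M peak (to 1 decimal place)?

72.6

(0.68543 + 0.31457)^3 gives M 0.3220, M+2 0.4434, M+4 0.2035, M+6 0.0311; the largest is M+2.
P(M+2) = C(3,1) × 0.68543^2 × 0.31457^1 = 3 × 0.46981428 × 0.31457 = 0.443368 (base)
P(M) = C(3,0) × 0.68543^3 × 0.31457^0 = 1 × 0.32202481 × 1.0000 = 0.322025
Relative intensity = 0.322025 / 0.443368 × 100 = 72.6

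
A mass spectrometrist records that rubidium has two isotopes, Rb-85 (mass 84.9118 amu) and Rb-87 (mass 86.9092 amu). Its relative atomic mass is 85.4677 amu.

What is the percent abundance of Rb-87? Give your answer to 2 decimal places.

Writing the weighted mean with unknown fraction x of Rb-85:
84.9118·x + 86.9092·(1 − x) = 85.4677
(84.9118 − 86.9092)·x = 85.4677 − 86.9092
x = -1.4415 / -1.9974 = 0.72169 → 72.17% Rb-85, 27.83% Rb-87.

27.83%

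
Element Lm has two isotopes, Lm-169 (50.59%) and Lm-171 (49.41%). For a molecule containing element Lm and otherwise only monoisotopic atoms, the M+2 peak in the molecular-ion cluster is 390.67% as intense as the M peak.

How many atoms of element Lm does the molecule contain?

4

With n Lm atoms, P(M+2)/P(M) = C(n,1)·p^(n−1)q / p^n = n·q/p = n · 0.4941/0.5059.
n = 3.9067 × 0.5059/0.4941 = 4.00 ≈ 4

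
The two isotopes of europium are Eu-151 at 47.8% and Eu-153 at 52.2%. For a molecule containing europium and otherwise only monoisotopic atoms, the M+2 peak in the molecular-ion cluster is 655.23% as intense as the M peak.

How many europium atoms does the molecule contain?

With n Eu atoms, P(M+2)/P(M) = C(n,1)·p^(n−1)q / p^n = n·q/p = n · 0.522/0.478.
n = 6.5523 × 0.478/0.522 = 6.00 ≈ 6

6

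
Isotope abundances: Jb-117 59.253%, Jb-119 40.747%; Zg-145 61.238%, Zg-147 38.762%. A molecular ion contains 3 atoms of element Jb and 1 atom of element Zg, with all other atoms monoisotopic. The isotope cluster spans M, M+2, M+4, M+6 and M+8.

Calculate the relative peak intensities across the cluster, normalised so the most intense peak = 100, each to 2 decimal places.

Element Jb pattern (n=3): 0.20803242 : 0.42917813 : 0.29513647 : 0.06765298
Element Zg pattern (n=1): 0.61238 : 0.38762
Convolve the two distributions (both contribute in 2-u steps):
  M: 0.20803242×0.61238 = 0.127395
  M+2: 0.20803242×0.38762 + 0.42917813×0.61238 = 0.343458
  M+4: 0.42917813×0.38762 + 0.29513647×0.61238 = 0.347094
  M+6: 0.29513647×0.38762 + 0.06765298×0.61238 = 0.155830
  M+8: 0.06765298×0.38762 = 0.026224
Scale to base peak (0.347094) = 100: 36.70 : 98.95 : 100.00 : 44.90 : 7.56

36.70 : 98.95 : 100.00 : 44.90 : 7.56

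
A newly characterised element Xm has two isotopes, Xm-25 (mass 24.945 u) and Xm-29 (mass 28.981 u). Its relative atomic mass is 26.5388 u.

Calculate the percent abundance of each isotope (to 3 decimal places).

Writing the weighted mean with unknown fraction x of Xm-25:
24.945·x + 28.981·(1 − x) = 26.5388
(24.945 − 28.981)·x = 26.5388 − 28.981
x = -2.4422 / -4.036 = 0.60510 → 60.510% Xm-25, 39.490% Xm-29.

Xm-25: 60.510%, Xm-29: 39.490%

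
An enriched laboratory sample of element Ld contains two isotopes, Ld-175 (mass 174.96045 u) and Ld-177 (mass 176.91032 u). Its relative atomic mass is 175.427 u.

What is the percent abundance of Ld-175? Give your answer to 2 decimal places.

With x = fraction of Ld-175 (so Ld-177 is 1 − x):
174.96045·x + 176.91032·(1 − x) = 175.427
(174.96045 − 176.91032)·x = 175.427 − 176.91032
x = -1.48332 / -1.94987 = 0.76073 → 76.07% Ld-175, 23.93% Ld-177.

76.07%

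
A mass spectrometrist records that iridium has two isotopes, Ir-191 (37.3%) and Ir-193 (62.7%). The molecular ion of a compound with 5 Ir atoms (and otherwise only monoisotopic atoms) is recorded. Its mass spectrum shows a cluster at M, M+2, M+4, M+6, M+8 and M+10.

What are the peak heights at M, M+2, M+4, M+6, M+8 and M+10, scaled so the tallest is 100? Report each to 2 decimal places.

Each Ir atom is independently Ir-191 (p = 0.373) or Ir-193 (q = 0.627); the cluster is the binomial expansion (p + q)^5.
P(M) = 0.373^5 = 0.007220
P(M+2) = 5 × 0.373^4 × 0.627^1 = 0.060684
P(M+4) = 10 × 0.373^3 × 0.627^2 = 0.204015
P(M+6) = 10 × 0.373^2 × 0.627^3 = 0.342942
P(M+8) = 5 × 0.373^1 × 0.627^4 = 0.288237
P(M+10) = 0.627^5 = 0.096903
The M+6 peak is largest (0.342942); scaling to 100 gives 2.11 : 17.70 : 59.49 : 100.00 : 84.05 : 28.26.

2.11 : 17.70 : 59.49 : 100.00 : 84.05 : 28.26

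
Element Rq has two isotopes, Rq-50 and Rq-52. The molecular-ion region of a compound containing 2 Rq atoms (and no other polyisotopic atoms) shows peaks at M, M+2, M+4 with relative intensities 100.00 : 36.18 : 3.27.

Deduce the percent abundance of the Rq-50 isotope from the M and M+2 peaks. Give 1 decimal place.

84.7%

Write p for the Rq-50 fraction. I(M+2)/I(M) = [C(2,1)·p^1·(1−p)] / p^2 = 2·(1−p)/p = 36.18/100.00 = 0.3618
(1−p)/p = 0.3618/2 = 0.1809  ⇒  p = 1/(1 + 0.1809) = 0.8468
Rq-50: 84.7%, Rq-52: 15.3%.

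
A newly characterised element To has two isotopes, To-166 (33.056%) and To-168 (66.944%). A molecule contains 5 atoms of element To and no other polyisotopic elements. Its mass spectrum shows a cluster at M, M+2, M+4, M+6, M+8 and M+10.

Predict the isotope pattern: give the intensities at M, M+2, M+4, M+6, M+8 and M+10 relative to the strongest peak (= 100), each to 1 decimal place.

Each To atom is independently To-166 (p = 0.33056) or To-168 (q = 0.66944); the cluster is the binomial expansion (p + q)^5.
P(M) = 0.33056^5 = 0.003947
P(M+2) = 5 × 0.33056^4 × 0.66944^1 = 0.039965
P(M+4) = 10 × 0.33056^3 × 0.66944^2 = 0.161873
P(M+6) = 10 × 0.33056^2 × 0.66944^3 = 0.327820
P(M+8) = 5 × 0.33056^1 × 0.66944^4 = 0.331946
P(M+10) = 0.66944^5 = 0.134449
The M+8 peak is largest (0.331946); scaling to 100 gives 1.2 : 12.0 : 48.8 : 98.8 : 100.0 : 40.5.

1.2 : 12.0 : 48.8 : 98.8 : 100.0 : 40.5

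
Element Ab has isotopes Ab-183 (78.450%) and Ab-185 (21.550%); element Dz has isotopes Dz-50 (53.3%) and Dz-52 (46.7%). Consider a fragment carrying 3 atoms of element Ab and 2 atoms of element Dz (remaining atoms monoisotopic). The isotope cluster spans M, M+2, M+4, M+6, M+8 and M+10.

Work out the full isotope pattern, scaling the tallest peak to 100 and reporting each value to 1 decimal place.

38.8 : 100.0 : 94.6 : 40.8 : 8.2 : 0.6

Element Ab pattern (n=3): 0.48281288 : 0.39788212 : 0.10929713 : 0.01000787
Element Dz pattern (n=2): 0.284089 : 0.497822 : 0.218089
Convolve the two distributions (both contribute in 2-u steps):
  M: 0.48281288×0.284089 = 0.137162
  M+2: 0.48281288×0.497822 + 0.39788212×0.284089 = 0.353389
  M+4: 0.48281288×0.218089 + 0.39788212×0.497822 + 0.10929713×0.284089 = 0.334421
  M+6: 0.39788212×0.218089 + 0.10929713×0.497822 + 0.01000787×0.284089 = 0.144027
  M+8: 0.10929713×0.218089 + 0.01000787×0.497822 = 0.028819
  M+10: 0.01000787×0.218089 = 0.002183
Scale to base peak (0.353389) = 100: 38.8 : 100.0 : 94.6 : 40.8 : 8.2 : 0.6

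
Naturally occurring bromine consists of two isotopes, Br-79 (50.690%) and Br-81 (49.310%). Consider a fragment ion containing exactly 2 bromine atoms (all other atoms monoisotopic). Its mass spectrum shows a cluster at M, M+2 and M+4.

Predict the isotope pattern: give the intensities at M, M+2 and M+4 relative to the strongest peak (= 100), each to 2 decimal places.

51.40 : 100.00 : 48.64

Expanding (0.50690 + 0.49310)^2:
P(M) = 0.50690^2 = 0.256948
P(M+2) = 2 × 0.50690^1 × 0.49310^1 = 0.499905
P(M+4) = 0.49310^2 = 0.243148
The M+2 peak is largest (0.499905); scaling to 100 gives 51.40 : 100.00 : 48.64.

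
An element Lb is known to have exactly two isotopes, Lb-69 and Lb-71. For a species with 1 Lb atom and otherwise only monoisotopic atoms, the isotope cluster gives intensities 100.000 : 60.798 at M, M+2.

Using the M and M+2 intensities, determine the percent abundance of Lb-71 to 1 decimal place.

37.8%

Let p = fractional abundance of Lb-69. I(M+2)/I(M) = [C(1,1)·p^0·(1−p)] / p^1 = 1·(1−p)/p = 60.798/100.000 = 0.6080
(1−p)/p = 0.6080/1 = 0.6080  ⇒  p = 1/(1 + 0.6080) = 0.6219
Lb-69: 62.2%, Lb-71: 37.8%.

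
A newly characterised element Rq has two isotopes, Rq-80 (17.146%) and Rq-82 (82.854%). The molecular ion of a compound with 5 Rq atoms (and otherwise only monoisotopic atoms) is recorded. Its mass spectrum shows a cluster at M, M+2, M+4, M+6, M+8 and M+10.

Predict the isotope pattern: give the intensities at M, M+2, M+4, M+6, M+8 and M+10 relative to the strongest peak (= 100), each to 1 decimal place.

0.0 : 0.9 : 8.6 : 41.4 : 100.0 : 96.6

The 5 Rq atoms are independent, so intensities follow the terms of (0.17146 + 0.82854)^5.
P(M) = 0.17146^5 = 0.000148
P(M+2) = 5 × 0.17146^4 × 0.82854^1 = 0.003580
P(M+4) = 10 × 0.17146^3 × 0.82854^2 = 0.034603
P(M+6) = 10 × 0.17146^2 × 0.82854^3 = 0.167211
P(M+8) = 5 × 0.17146^1 × 0.82854^4 = 0.404005
P(M+10) = 0.82854^5 = 0.390452
The M+8 peak is largest (0.404005); scaling to 100 gives 0.0 : 0.9 : 8.6 : 41.4 : 100.0 : 96.6.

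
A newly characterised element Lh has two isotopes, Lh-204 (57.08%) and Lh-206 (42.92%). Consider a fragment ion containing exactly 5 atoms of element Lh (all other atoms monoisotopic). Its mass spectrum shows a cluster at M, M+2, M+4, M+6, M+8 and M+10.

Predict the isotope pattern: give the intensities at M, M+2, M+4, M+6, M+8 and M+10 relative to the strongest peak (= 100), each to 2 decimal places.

17.69 : 66.50 : 100.00 : 75.19 : 28.27 : 4.25

Expanding (0.5708 + 0.4292)^5:
P(M) = 0.5708^5 = 0.060593
P(M+2) = 5 × 0.5708^4 × 0.4292^1 = 0.227806
P(M+4) = 10 × 0.5708^3 × 0.4292^2 = 0.342587
P(M+6) = 10 × 0.5708^2 × 0.4292^3 = 0.257601
P(M+8) = 5 × 0.5708^1 × 0.4292^4 = 0.096848
P(M+10) = 0.4292^5 = 0.014565
The M+4 peak is largest (0.342587); scaling to 100 gives 17.69 : 66.50 : 100.00 : 75.19 : 28.27 : 4.25.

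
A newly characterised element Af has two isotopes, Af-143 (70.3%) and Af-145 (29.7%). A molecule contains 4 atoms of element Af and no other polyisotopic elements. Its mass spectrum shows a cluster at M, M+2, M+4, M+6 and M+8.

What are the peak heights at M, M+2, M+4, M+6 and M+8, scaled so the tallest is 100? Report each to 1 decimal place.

The 4 Af atoms are independent, so intensities follow the terms of (0.703 + 0.297)^4.
P(M) = 0.703^4 = 0.244243
P(M+2) = 4 × 0.703^3 × 0.297^1 = 0.412746
P(M+4) = 6 × 0.703^2 × 0.297^2 = 0.261562
P(M+6) = 4 × 0.703^1 × 0.297^3 = 0.073669
P(M+8) = 0.297^4 = 0.007781
The M+2 peak is largest (0.412746); scaling to 100 gives 59.2 : 100.0 : 63.4 : 17.8 : 1.9.

59.2 : 100.0 : 63.4 : 17.8 : 1.9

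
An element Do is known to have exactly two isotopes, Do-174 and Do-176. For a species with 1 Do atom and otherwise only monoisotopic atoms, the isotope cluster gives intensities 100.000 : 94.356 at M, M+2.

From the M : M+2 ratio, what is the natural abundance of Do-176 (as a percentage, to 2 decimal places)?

If p is the fraction of Do that is Do-174, then I(M+2)/I(M) = [C(1,1)·p^0·(1−p)] / p^1 = 1·(1−p)/p = 94.356/100.000 = 0.9436
(1−p)/p = 0.9436/1 = 0.9436  ⇒  p = 1/(1 + 0.9436) = 0.5145
Do-174: 51.45%, Do-176: 48.55%.

48.55%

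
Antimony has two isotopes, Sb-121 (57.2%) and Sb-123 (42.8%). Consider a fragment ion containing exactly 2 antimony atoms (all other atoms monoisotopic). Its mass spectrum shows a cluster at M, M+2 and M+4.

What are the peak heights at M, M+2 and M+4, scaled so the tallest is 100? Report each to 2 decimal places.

The 2 Sb atoms are independent, so intensities follow the terms of (0.572 + 0.428)^2.
P(M) = 0.572^2 = 0.327184
P(M+2) = 2 × 0.572^1 × 0.428^1 = 0.489632
P(M+4) = 0.428^2 = 0.183184
The M+2 peak is largest (0.489632); scaling to 100 gives 66.82 : 100.00 : 37.41.

66.82 : 100.00 : 37.41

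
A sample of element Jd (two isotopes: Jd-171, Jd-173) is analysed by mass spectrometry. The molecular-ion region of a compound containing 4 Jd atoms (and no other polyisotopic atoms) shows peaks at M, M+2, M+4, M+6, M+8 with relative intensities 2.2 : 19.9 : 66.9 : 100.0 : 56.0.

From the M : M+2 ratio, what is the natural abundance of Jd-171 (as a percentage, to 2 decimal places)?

30.66%

Write p for the Jd-171 fraction. I(M+2)/I(M) = [C(4,1)·p^3·(1−p)] / p^4 = 4·(1−p)/p = 19.9/2.2 = 9.0455
(1−p)/p = 9.0455/4 = 2.2614  ⇒  p = 1/(1 + 2.2614) = 0.3066
Jd-171: 30.66%, Jd-173: 69.34%.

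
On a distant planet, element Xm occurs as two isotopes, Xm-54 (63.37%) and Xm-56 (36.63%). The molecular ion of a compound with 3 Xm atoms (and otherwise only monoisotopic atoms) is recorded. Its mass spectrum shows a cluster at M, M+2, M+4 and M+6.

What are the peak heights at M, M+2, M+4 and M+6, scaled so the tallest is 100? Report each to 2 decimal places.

Each Xm atom is independently Xm-54 (p = 0.6337) or Xm-56 (q = 0.3663); the cluster is the binomial expansion (p + q)^3.
P(M) = 0.6337^3 = 0.254479
P(M+2) = 3 × 0.6337^2 × 0.3663^1 = 0.441292
P(M+4) = 3 × 0.6337^1 × 0.3663^2 = 0.255081
P(M+6) = 0.3663^3 = 0.049149
The M+2 peak is largest (0.441292); scaling to 100 gives 57.67 : 100.00 : 57.80 : 11.14.

57.67 : 100.00 : 57.80 : 11.14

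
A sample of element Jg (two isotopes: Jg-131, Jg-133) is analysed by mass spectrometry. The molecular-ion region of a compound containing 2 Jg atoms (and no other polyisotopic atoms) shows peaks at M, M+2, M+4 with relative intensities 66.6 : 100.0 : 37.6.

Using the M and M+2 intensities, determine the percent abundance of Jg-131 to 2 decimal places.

57.12%

If p is the fraction of Jg that is Jg-131, then I(M+2)/I(M) = [C(2,1)·p^1·(1−p)] / p^2 = 2·(1−p)/p = 100.0/66.6 = 1.5015
(1−p)/p = 1.5015/2 = 0.7508  ⇒  p = 1/(1 + 0.7508) = 0.5712
Jg-131: 57.12%, Jg-133: 42.88%.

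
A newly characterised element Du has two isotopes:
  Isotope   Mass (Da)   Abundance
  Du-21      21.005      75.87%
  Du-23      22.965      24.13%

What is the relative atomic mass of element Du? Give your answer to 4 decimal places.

21.4779 Da

Average mass = Σ (abundance × isotope mass) = 0.7587 × 21.005 + 0.2413 × 22.965
= 15.93649 + 5.54145 = 21.47794 Da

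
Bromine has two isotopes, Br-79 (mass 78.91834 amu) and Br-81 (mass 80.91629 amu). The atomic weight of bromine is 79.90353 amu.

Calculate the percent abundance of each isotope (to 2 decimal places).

Writing the weighted mean with unknown fraction x of Br-79:
78.91834·x + 80.91629·(1 − x) = 79.90353
(78.91834 − 80.91629)·x = 79.90353 − 80.91629
x = -1.01276 / -1.99795 = 0.50690 → 50.69% Br-79, 49.31% Br-81.

Br-79: 50.69%, Br-81: 49.31%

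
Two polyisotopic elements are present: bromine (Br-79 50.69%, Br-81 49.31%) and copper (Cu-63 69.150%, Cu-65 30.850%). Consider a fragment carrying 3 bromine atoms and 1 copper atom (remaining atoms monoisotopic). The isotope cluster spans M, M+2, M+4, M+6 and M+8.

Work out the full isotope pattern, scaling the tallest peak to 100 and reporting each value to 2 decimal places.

24.15 : 81.25 : 100.00 : 52.82 : 9.92

Bromine pattern (n=3): 0.13024674 : 0.3801026 : 0.36975457 : 0.11989609
Copper pattern (n=1): 0.6915 : 0.3085
Convolve the two distributions (both contribute in 2-u steps):
  M: 0.13024674×0.6915 = 0.090066
  M+2: 0.13024674×0.3085 + 0.3801026×0.6915 = 0.303022
  M+4: 0.3801026×0.3085 + 0.36975457×0.6915 = 0.372947
  M+6: 0.36975457×0.3085 + 0.11989609×0.6915 = 0.196977
  M+8: 0.11989609×0.3085 = 0.036988
Scale to base peak (0.372947) = 100: 24.15 : 81.25 : 100.00 : 52.82 : 9.92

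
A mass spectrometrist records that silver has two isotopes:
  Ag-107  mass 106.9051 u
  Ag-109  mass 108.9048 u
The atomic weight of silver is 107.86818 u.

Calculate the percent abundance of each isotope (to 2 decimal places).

Ag-107: 51.84%, Ag-109: 48.16%

With x = fraction of Ag-107 (so Ag-109 is 1 − x):
106.9051·x + 108.9048·(1 − x) = 107.86818
(106.9051 − 108.9048)·x = 107.86818 − 108.9048
x = -1.03662 / -1.9997 = 0.51839 → 51.84% Ag-107, 48.16% Ag-109.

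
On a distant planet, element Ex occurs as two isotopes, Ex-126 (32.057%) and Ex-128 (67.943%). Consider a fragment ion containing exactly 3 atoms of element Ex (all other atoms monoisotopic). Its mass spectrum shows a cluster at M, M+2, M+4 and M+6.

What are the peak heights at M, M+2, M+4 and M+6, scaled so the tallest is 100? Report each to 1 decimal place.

Expanding (0.32057 + 0.67943)^3:
P(M) = 0.32057^3 = 0.032943
P(M+2) = 3 × 0.32057^2 × 0.67943^1 = 0.209465
P(M+4) = 3 × 0.32057^1 × 0.67943^2 = 0.443949
P(M+6) = 0.67943^3 = 0.313642
The M+4 peak is largest (0.443949); scaling to 100 gives 7.4 : 47.2 : 100.0 : 70.6.

7.4 : 47.2 : 100.0 : 70.6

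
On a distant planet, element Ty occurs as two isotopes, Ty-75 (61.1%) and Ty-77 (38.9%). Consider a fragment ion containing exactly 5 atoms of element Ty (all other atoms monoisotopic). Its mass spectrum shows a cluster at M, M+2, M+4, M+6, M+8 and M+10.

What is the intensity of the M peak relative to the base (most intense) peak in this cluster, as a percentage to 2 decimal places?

Binomial terms of (0.611 + 0.389)^5: M 0.0852, M+2 0.2711, M+4 0.3452, M+6 0.2198, M+8 0.0700, M+10 0.0089 → M+4 is the base peak.
P(M+4) = C(5,2) × 0.611^3 × 0.389^2 = 10 × 0.22809913 × 0.151321 = 0.345162 (base)
P(M) = C(5,0) × 0.611^5 × 0.389^0 = 1 × 0.0851542 × 1.0000 = 0.085154
Relative intensity = 0.085154 / 0.345162 × 100 = 24.67

24.67%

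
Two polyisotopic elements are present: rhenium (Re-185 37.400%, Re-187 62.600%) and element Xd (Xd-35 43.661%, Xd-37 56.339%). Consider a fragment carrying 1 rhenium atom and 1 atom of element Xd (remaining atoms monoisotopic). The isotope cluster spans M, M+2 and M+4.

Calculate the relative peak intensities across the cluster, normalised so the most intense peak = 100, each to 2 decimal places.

Rhenium pattern (n=1): 0.3740 : 0.6260
Element Xd pattern (n=1): 0.43661 : 0.56339
Convolve the two distributions (both contribute in 2-u steps):
  M: 0.3740×0.43661 = 0.163292
  M+2: 0.3740×0.56339 + 0.6260×0.43661 = 0.484026
  M+4: 0.6260×0.56339 = 0.352682
Scale to base peak (0.484026) = 100: 33.74 : 100.00 : 72.86

33.74 : 100.00 : 72.86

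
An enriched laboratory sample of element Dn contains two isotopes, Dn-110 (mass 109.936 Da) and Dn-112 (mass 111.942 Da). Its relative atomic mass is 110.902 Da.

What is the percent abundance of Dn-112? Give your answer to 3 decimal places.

With x = fraction of Dn-110 (so Dn-112 is 1 − x):
109.936·x + 111.942·(1 − x) = 110.902
(109.936 − 111.942)·x = 110.902 − 111.942
x = -1.040 / -2.006 = 0.51844 → 51.844% Dn-110, 48.156% Dn-112.

48.156%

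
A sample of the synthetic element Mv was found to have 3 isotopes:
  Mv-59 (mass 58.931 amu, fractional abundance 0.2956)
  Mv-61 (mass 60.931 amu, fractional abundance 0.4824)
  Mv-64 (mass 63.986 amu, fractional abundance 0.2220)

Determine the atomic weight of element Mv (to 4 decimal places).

61.0180 amu

The abundance-weighted mean is 0.2956 × 58.931 + 0.4824 × 60.931 + 0.2220 × 63.986
= 17.42000 + 29.39311 + 14.20489 = 61.01800 amu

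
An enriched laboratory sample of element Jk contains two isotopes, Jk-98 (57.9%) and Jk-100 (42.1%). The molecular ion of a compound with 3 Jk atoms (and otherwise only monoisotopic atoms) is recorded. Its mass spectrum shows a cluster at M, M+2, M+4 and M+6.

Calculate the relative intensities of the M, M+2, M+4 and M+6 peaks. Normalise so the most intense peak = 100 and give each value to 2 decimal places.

45.84 : 100.00 : 72.71 : 17.62

Expanding (0.579 + 0.421)^3:
P(M) = 0.579^3 = 0.194105
P(M+2) = 3 × 0.579^2 × 0.421^1 = 0.423409
P(M+4) = 3 × 0.579^1 × 0.421^2 = 0.307868
P(M+6) = 0.421^3 = 0.074618
The M+2 peak is largest (0.423409); scaling to 100 gives 45.84 : 100.00 : 72.71 : 17.62.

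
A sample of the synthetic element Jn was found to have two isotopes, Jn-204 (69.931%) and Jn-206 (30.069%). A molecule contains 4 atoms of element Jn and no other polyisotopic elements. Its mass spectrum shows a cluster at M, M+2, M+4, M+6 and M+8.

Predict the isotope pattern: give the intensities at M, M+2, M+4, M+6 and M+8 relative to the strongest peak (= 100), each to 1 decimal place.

Each Jn atom is independently Jn-204 (p = 0.69931) or Jn-206 (q = 0.30069); the cluster is the binomial expansion (p + q)^4.
P(M) = 0.69931^4 = 0.239155
P(M+2) = 4 × 0.69931^3 × 0.30069^1 = 0.411328
P(M+4) = 6 × 0.69931^2 × 0.30069^2 = 0.265295
P(M+6) = 4 × 0.69931^1 × 0.30069^3 = 0.076048
P(M+8) = 0.30069^4 = 0.008175
The M+2 peak is largest (0.411328); scaling to 100 gives 58.1 : 100.0 : 64.5 : 18.5 : 2.0.

58.1 : 100.0 : 64.5 : 18.5 : 2.0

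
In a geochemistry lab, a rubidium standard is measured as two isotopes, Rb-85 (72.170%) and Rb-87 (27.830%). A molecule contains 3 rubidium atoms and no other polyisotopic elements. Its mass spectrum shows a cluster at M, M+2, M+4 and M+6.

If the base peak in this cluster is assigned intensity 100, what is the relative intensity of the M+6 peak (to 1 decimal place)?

(0.72170 + 0.27830)^3 gives M 0.3759, M+2 0.4349, M+4 0.1677, M+6 0.0216; the largest is M+2.
P(M+2) = C(3,1) × 0.72170^2 × 0.27830^1 = 3 × 0.52085089 × 0.2783 = 0.434858 (base)
P(M+6) = C(3,3) × 0.72170^0 × 0.27830^3 = 1 × 1.0000 × 0.02155458 = 0.021555
Relative intensity = 0.021555 / 0.434858 × 100 = 5.0

5.0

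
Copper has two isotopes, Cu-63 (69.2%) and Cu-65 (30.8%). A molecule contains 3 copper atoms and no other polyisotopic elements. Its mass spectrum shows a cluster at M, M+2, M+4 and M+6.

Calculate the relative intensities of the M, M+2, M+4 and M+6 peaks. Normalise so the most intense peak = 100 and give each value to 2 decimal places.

74.89 : 100.00 : 44.51 : 6.60

The 3 Cu atoms are independent, so intensities follow the terms of (0.692 + 0.308)^3.
P(M) = 0.692^3 = 0.331374
P(M+2) = 3 × 0.692^2 × 0.308^1 = 0.442470
P(M+4) = 3 × 0.692^1 × 0.308^2 = 0.196938
P(M+6) = 0.308^3 = 0.029218
The M+2 peak is largest (0.442470); scaling to 100 gives 74.89 : 100.00 : 44.51 : 6.60.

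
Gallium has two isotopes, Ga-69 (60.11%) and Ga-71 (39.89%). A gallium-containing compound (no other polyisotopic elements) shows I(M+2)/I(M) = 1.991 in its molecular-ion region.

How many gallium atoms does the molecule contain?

With n Ga atoms, P(M+2)/P(M) = C(n,1)·p^(n−1)q / p^n = n·q/p = n · 0.3989/0.6011.
n = 1.991 × 0.6011/0.3989 = 3.00 ≈ 3

3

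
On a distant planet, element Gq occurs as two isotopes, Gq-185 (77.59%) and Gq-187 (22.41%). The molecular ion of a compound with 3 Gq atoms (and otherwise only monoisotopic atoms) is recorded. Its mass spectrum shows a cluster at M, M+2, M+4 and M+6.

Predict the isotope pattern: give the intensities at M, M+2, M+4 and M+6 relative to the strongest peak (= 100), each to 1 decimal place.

Each Gq atom is independently Gq-185 (p = 0.7759) or Gq-187 (q = 0.2241); the cluster is the binomial expansion (p + q)^3.
P(M) = 0.7759^3 = 0.467108
P(M+2) = 3 × 0.7759^2 × 0.2241^1 = 0.404739
P(M+4) = 3 × 0.7759^1 × 0.2241^2 = 0.116899
P(M+6) = 0.2241^3 = 0.011254
The M peak is largest (0.467108); scaling to 100 gives 100.0 : 86.6 : 25.0 : 2.4.

100.0 : 86.6 : 25.0 : 2.4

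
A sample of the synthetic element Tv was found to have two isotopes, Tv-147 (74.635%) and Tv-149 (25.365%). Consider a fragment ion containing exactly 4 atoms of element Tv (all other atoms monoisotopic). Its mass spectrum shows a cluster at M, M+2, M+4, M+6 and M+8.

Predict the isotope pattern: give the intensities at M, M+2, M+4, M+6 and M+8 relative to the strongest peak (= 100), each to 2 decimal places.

73.56 : 100.00 : 50.98 : 11.55 : 0.98

Each Tv atom is independently Tv-147 (p = 0.74635) or Tv-149 (q = 0.25365); the cluster is the binomial expansion (p + q)^4.
P(M) = 0.74635^4 = 0.310292
P(M+2) = 4 × 0.74635^3 × 0.25365^1 = 0.421815
P(M+4) = 6 × 0.74635^2 × 0.25365^2 = 0.215033
P(M+6) = 4 × 0.74635^1 × 0.25365^3 = 0.048720
P(M+8) = 0.25365^4 = 0.004139
The M+2 peak is largest (0.421815); scaling to 100 gives 73.56 : 100.00 : 50.98 : 11.55 : 0.98.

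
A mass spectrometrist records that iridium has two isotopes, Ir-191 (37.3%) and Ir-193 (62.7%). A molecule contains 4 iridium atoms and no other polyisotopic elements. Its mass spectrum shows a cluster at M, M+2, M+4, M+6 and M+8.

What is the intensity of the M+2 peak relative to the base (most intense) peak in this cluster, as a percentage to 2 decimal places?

35.39%

Binomial terms of (0.373 + 0.627)^4: M 0.0194, M+2 0.1302, M+4 0.3282, M+6 0.3678, M+8 0.1546 → M+6 is the base peak.
P(M+6) = C(4,3) × 0.373^1 × 0.627^3 = 4 × 0.3730 × 0.24649188 = 0.367766 (base)
P(M+2) = C(4,1) × 0.373^3 × 0.627^1 = 4 × 0.05189512 × 0.6270 = 0.130153
Relative intensity = 0.130153 / 0.367766 × 100 = 35.39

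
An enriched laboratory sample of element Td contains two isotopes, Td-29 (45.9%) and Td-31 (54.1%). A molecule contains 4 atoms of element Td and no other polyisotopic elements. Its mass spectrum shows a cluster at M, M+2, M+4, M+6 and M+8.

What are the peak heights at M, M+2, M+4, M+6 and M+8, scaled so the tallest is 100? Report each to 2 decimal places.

12.00 : 56.56 : 100.00 : 78.58 : 23.15

Each Td atom is independently Td-29 (p = 0.459) or Td-31 (q = 0.541); the cluster is the binomial expansion (p + q)^4.
P(M) = 0.459^4 = 0.044386
P(M+2) = 4 × 0.459^3 × 0.541^1 = 0.209264
P(M+4) = 6 × 0.459^2 × 0.541^2 = 0.369974
P(M+6) = 4 × 0.459^1 × 0.541^3 = 0.290713
P(M+8) = 0.541^4 = 0.085662
The M+4 peak is largest (0.369974); scaling to 100 gives 12.00 : 56.56 : 100.00 : 78.58 : 23.15.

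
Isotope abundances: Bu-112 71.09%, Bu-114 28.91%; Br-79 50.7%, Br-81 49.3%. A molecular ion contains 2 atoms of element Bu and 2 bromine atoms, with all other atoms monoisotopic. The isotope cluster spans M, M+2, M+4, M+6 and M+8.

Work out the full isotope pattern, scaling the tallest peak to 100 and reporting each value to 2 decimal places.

Element Bu pattern (n=2): 0.50537881 : 0.41104238 : 0.08357881
Bromine pattern (n=2): 0.257049 : 0.499902 : 0.243049
Convolve the two distributions (both contribute in 2-u steps):
  M: 0.50537881×0.257049 = 0.129907
  M+2: 0.50537881×0.499902 + 0.41104238×0.257049 = 0.358298
  M+4: 0.50537881×0.243049 + 0.41104238×0.499902 + 0.08357881×0.257049 = 0.349797
  M+6: 0.41104238×0.243049 + 0.08357881×0.499902 = 0.141685
  M+8: 0.08357881×0.243049 = 0.020314
Scale to base peak (0.358298) = 100: 36.26 : 100.00 : 97.63 : 39.54 : 5.67

36.26 : 100.00 : 97.63 : 39.54 : 5.67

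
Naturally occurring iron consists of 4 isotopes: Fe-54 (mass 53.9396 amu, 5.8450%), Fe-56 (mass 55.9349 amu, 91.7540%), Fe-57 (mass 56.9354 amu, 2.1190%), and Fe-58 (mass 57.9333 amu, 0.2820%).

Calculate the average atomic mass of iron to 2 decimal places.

55.85 amu

The abundance-weighted mean is 0.058450 × 53.9396 + 0.917540 × 55.9349 + 0.021190 × 56.9354 + 0.002820 × 57.9333
= 3.15277 + 51.32251 + 1.20646 + 0.16337 = 55.84511 amu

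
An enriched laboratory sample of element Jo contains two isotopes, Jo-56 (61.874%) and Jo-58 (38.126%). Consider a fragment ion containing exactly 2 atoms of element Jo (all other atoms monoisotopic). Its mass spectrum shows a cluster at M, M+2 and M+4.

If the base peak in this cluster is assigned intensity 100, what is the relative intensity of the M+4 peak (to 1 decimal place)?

30.8

Term probabilities: M 0.3828, M+2 0.4718, M+4 0.1454. Base peak = M+2.
P(M+2) = C(2,1) × 0.61874^1 × 0.38126^1 = 2 × 0.61874 × 0.38126 = 0.471802 (base)
P(M+4) = C(2,2) × 0.61874^0 × 0.38126^2 = 1 × 1.0000 × 0.14535919 = 0.145359
Relative intensity = 0.145359 / 0.471802 × 100 = 30.8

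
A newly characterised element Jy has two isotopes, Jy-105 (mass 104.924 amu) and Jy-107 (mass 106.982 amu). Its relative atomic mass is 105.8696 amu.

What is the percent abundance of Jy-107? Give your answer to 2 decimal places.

With x = fraction of Jy-105 (so Jy-107 is 1 − x):
104.924·x + 106.982·(1 − x) = 105.8696
(104.924 − 106.982)·x = 105.8696 − 106.982
x = -1.1124 / -2.058 = 0.54052 → 54.05% Jy-105, 45.95% Jy-107.

45.95%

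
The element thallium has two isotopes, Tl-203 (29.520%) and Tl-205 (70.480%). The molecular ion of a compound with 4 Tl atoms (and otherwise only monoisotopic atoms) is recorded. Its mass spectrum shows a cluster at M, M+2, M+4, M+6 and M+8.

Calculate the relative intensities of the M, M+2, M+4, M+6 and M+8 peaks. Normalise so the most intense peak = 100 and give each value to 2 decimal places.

1.84 : 17.54 : 62.83 : 100.00 : 59.69

Each Tl atom is independently Tl-203 (p = 0.29520) or Tl-205 (q = 0.70480); the cluster is the binomial expansion (p + q)^4.
P(M) = 0.29520^4 = 0.007594
P(M+2) = 4 × 0.29520^3 × 0.70480^1 = 0.072523
P(M+4) = 6 × 0.29520^2 × 0.70480^2 = 0.259726
P(M+6) = 4 × 0.29520^1 × 0.70480^3 = 0.413403
P(M+8) = 0.70480^4 = 0.246754
The M+6 peak is largest (0.413403); scaling to 100 gives 1.84 : 17.54 : 62.83 : 100.00 : 59.69.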